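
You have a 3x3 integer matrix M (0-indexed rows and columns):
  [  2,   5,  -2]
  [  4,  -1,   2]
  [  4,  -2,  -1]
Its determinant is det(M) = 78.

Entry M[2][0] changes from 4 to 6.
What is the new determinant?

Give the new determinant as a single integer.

det is linear in row 2: changing M[2][0] by delta changes det by delta * cofactor(2,0).
Cofactor C_20 = (-1)^(2+0) * minor(2,0) = 8
Entry delta = 6 - 4 = 2
Det delta = 2 * 8 = 16
New det = 78 + 16 = 94

Answer: 94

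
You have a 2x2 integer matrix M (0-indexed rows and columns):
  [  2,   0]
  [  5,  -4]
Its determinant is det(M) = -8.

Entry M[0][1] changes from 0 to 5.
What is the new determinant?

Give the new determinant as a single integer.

Answer: -33

Derivation:
det is linear in row 0: changing M[0][1] by delta changes det by delta * cofactor(0,1).
Cofactor C_01 = (-1)^(0+1) * minor(0,1) = -5
Entry delta = 5 - 0 = 5
Det delta = 5 * -5 = -25
New det = -8 + -25 = -33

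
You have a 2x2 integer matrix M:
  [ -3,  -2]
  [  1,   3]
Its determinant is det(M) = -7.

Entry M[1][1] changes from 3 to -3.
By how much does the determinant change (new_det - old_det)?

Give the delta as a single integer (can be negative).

Answer: 18

Derivation:
Cofactor C_11 = -3
Entry delta = -3 - 3 = -6
Det delta = entry_delta * cofactor = -6 * -3 = 18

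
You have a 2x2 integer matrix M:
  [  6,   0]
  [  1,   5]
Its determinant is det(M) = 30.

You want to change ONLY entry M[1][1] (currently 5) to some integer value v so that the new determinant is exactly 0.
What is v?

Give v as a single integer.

det is linear in entry M[1][1]: det = old_det + (v - 5) * C_11
Cofactor C_11 = 6
Want det = 0: 30 + (v - 5) * 6 = 0
  (v - 5) = -30 / 6 = -5
  v = 5 + (-5) = 0

Answer: 0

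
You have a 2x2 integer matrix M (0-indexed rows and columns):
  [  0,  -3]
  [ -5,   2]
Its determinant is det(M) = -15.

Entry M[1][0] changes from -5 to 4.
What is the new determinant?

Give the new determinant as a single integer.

det is linear in row 1: changing M[1][0] by delta changes det by delta * cofactor(1,0).
Cofactor C_10 = (-1)^(1+0) * minor(1,0) = 3
Entry delta = 4 - -5 = 9
Det delta = 9 * 3 = 27
New det = -15 + 27 = 12

Answer: 12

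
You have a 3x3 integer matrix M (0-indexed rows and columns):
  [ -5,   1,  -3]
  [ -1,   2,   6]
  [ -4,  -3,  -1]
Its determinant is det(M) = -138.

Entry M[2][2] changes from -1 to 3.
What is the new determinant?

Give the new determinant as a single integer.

Answer: -174

Derivation:
det is linear in row 2: changing M[2][2] by delta changes det by delta * cofactor(2,2).
Cofactor C_22 = (-1)^(2+2) * minor(2,2) = -9
Entry delta = 3 - -1 = 4
Det delta = 4 * -9 = -36
New det = -138 + -36 = -174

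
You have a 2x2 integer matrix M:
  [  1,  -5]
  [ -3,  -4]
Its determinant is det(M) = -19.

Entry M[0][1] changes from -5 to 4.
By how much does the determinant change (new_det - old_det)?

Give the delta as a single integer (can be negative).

Cofactor C_01 = 3
Entry delta = 4 - -5 = 9
Det delta = entry_delta * cofactor = 9 * 3 = 27

Answer: 27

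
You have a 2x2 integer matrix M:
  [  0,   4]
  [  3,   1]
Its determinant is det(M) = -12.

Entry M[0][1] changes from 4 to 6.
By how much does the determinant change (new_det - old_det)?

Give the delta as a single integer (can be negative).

Cofactor C_01 = -3
Entry delta = 6 - 4 = 2
Det delta = entry_delta * cofactor = 2 * -3 = -6

Answer: -6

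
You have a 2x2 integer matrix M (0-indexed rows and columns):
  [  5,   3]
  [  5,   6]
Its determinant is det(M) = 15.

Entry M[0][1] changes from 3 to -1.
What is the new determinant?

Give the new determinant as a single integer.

Answer: 35

Derivation:
det is linear in row 0: changing M[0][1] by delta changes det by delta * cofactor(0,1).
Cofactor C_01 = (-1)^(0+1) * minor(0,1) = -5
Entry delta = -1 - 3 = -4
Det delta = -4 * -5 = 20
New det = 15 + 20 = 35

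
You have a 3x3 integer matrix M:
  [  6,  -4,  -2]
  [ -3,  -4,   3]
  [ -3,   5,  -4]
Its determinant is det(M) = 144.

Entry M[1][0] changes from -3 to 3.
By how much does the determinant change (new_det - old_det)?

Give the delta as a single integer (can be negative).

Cofactor C_10 = -26
Entry delta = 3 - -3 = 6
Det delta = entry_delta * cofactor = 6 * -26 = -156

Answer: -156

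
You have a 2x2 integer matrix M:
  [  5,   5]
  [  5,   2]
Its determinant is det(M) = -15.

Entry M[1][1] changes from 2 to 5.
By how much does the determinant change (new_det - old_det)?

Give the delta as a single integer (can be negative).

Cofactor C_11 = 5
Entry delta = 5 - 2 = 3
Det delta = entry_delta * cofactor = 3 * 5 = 15

Answer: 15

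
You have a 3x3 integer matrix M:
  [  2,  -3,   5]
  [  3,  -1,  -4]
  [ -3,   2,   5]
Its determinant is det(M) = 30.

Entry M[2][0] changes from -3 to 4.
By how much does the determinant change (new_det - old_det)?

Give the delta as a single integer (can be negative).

Answer: 119

Derivation:
Cofactor C_20 = 17
Entry delta = 4 - -3 = 7
Det delta = entry_delta * cofactor = 7 * 17 = 119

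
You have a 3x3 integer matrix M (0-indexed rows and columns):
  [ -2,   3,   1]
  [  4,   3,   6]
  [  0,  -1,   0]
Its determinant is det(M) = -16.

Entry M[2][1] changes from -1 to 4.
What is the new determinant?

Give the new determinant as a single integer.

Answer: 64

Derivation:
det is linear in row 2: changing M[2][1] by delta changes det by delta * cofactor(2,1).
Cofactor C_21 = (-1)^(2+1) * minor(2,1) = 16
Entry delta = 4 - -1 = 5
Det delta = 5 * 16 = 80
New det = -16 + 80 = 64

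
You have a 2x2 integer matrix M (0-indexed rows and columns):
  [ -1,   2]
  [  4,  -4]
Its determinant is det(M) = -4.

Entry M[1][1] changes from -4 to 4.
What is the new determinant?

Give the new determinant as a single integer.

Answer: -12

Derivation:
det is linear in row 1: changing M[1][1] by delta changes det by delta * cofactor(1,1).
Cofactor C_11 = (-1)^(1+1) * minor(1,1) = -1
Entry delta = 4 - -4 = 8
Det delta = 8 * -1 = -8
New det = -4 + -8 = -12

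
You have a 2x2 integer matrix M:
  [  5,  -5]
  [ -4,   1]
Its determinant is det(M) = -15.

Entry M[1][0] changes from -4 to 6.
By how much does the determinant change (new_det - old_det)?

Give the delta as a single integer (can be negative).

Answer: 50

Derivation:
Cofactor C_10 = 5
Entry delta = 6 - -4 = 10
Det delta = entry_delta * cofactor = 10 * 5 = 50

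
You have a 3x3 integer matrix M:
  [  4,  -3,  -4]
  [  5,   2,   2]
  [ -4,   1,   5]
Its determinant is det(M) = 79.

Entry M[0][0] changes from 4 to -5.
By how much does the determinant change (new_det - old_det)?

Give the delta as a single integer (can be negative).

Answer: -72

Derivation:
Cofactor C_00 = 8
Entry delta = -5 - 4 = -9
Det delta = entry_delta * cofactor = -9 * 8 = -72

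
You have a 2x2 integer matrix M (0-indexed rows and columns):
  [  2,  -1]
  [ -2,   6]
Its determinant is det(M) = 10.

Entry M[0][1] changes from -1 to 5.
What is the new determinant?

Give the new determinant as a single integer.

Answer: 22

Derivation:
det is linear in row 0: changing M[0][1] by delta changes det by delta * cofactor(0,1).
Cofactor C_01 = (-1)^(0+1) * minor(0,1) = 2
Entry delta = 5 - -1 = 6
Det delta = 6 * 2 = 12
New det = 10 + 12 = 22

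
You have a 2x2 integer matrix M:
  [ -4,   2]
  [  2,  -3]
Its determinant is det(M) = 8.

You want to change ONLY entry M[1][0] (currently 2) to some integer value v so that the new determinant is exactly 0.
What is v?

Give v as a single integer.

det is linear in entry M[1][0]: det = old_det + (v - 2) * C_10
Cofactor C_10 = -2
Want det = 0: 8 + (v - 2) * -2 = 0
  (v - 2) = -8 / -2 = 4
  v = 2 + (4) = 6

Answer: 6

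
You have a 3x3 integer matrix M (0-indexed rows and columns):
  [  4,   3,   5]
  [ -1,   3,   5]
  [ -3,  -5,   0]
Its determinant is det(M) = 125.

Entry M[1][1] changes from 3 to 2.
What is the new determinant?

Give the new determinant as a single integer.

det is linear in row 1: changing M[1][1] by delta changes det by delta * cofactor(1,1).
Cofactor C_11 = (-1)^(1+1) * minor(1,1) = 15
Entry delta = 2 - 3 = -1
Det delta = -1 * 15 = -15
New det = 125 + -15 = 110

Answer: 110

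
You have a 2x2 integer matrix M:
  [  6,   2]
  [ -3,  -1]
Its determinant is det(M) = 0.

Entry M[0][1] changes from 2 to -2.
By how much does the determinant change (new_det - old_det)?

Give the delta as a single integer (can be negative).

Cofactor C_01 = 3
Entry delta = -2 - 2 = -4
Det delta = entry_delta * cofactor = -4 * 3 = -12

Answer: -12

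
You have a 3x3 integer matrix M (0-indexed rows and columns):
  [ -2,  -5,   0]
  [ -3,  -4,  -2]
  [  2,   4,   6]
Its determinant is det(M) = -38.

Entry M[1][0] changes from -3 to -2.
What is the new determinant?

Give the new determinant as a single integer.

Answer: -8

Derivation:
det is linear in row 1: changing M[1][0] by delta changes det by delta * cofactor(1,0).
Cofactor C_10 = (-1)^(1+0) * minor(1,0) = 30
Entry delta = -2 - -3 = 1
Det delta = 1 * 30 = 30
New det = -38 + 30 = -8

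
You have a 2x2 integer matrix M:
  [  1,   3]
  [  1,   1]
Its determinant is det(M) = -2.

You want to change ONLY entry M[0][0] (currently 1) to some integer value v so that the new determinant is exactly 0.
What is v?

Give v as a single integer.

Answer: 3

Derivation:
det is linear in entry M[0][0]: det = old_det + (v - 1) * C_00
Cofactor C_00 = 1
Want det = 0: -2 + (v - 1) * 1 = 0
  (v - 1) = 2 / 1 = 2
  v = 1 + (2) = 3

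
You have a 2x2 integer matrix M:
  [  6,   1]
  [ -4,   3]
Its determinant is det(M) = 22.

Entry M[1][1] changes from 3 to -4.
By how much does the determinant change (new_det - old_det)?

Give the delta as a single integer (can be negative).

Cofactor C_11 = 6
Entry delta = -4 - 3 = -7
Det delta = entry_delta * cofactor = -7 * 6 = -42

Answer: -42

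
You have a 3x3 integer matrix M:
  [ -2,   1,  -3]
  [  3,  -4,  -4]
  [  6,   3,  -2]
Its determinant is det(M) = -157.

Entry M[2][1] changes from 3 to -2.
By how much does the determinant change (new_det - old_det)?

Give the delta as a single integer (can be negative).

Cofactor C_21 = -17
Entry delta = -2 - 3 = -5
Det delta = entry_delta * cofactor = -5 * -17 = 85

Answer: 85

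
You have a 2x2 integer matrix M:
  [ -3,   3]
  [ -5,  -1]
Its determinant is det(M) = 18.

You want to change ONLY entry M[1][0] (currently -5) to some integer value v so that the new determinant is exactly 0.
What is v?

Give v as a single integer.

det is linear in entry M[1][0]: det = old_det + (v - -5) * C_10
Cofactor C_10 = -3
Want det = 0: 18 + (v - -5) * -3 = 0
  (v - -5) = -18 / -3 = 6
  v = -5 + (6) = 1

Answer: 1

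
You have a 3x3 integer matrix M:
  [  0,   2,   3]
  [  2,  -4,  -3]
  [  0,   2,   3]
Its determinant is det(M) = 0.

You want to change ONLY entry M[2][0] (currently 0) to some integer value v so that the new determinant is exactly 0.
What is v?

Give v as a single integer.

Answer: 0

Derivation:
det is linear in entry M[2][0]: det = old_det + (v - 0) * C_20
Cofactor C_20 = 6
Want det = 0: 0 + (v - 0) * 6 = 0
  (v - 0) = 0 / 6 = 0
  v = 0 + (0) = 0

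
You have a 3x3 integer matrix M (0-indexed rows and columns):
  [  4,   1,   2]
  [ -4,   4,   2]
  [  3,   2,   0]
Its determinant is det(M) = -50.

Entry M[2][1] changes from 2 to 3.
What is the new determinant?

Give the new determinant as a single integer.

Answer: -66

Derivation:
det is linear in row 2: changing M[2][1] by delta changes det by delta * cofactor(2,1).
Cofactor C_21 = (-1)^(2+1) * minor(2,1) = -16
Entry delta = 3 - 2 = 1
Det delta = 1 * -16 = -16
New det = -50 + -16 = -66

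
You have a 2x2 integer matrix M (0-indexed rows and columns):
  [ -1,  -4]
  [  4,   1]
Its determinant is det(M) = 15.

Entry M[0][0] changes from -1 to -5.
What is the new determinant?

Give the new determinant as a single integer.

Answer: 11

Derivation:
det is linear in row 0: changing M[0][0] by delta changes det by delta * cofactor(0,0).
Cofactor C_00 = (-1)^(0+0) * minor(0,0) = 1
Entry delta = -5 - -1 = -4
Det delta = -4 * 1 = -4
New det = 15 + -4 = 11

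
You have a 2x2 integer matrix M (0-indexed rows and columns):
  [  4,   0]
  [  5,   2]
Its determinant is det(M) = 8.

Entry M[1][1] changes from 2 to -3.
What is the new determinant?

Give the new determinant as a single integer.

det is linear in row 1: changing M[1][1] by delta changes det by delta * cofactor(1,1).
Cofactor C_11 = (-1)^(1+1) * minor(1,1) = 4
Entry delta = -3 - 2 = -5
Det delta = -5 * 4 = -20
New det = 8 + -20 = -12

Answer: -12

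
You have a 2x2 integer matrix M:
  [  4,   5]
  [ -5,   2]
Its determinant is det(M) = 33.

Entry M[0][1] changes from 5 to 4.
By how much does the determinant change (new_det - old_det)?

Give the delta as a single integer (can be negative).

Answer: -5

Derivation:
Cofactor C_01 = 5
Entry delta = 4 - 5 = -1
Det delta = entry_delta * cofactor = -1 * 5 = -5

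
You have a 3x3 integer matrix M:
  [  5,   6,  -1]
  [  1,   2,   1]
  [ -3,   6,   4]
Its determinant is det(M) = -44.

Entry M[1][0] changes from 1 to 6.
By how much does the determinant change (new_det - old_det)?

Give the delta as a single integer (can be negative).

Answer: -150

Derivation:
Cofactor C_10 = -30
Entry delta = 6 - 1 = 5
Det delta = entry_delta * cofactor = 5 * -30 = -150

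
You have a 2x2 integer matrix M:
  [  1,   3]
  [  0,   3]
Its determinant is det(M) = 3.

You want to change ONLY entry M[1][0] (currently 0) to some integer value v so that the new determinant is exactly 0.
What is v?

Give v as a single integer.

Answer: 1

Derivation:
det is linear in entry M[1][0]: det = old_det + (v - 0) * C_10
Cofactor C_10 = -3
Want det = 0: 3 + (v - 0) * -3 = 0
  (v - 0) = -3 / -3 = 1
  v = 0 + (1) = 1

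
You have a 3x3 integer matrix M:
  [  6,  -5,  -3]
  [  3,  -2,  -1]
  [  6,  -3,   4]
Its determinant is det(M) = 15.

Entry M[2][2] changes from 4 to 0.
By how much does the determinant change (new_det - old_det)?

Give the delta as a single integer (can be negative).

Cofactor C_22 = 3
Entry delta = 0 - 4 = -4
Det delta = entry_delta * cofactor = -4 * 3 = -12

Answer: -12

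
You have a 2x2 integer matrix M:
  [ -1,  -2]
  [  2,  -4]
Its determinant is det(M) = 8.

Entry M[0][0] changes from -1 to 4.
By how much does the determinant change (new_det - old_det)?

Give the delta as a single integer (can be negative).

Answer: -20

Derivation:
Cofactor C_00 = -4
Entry delta = 4 - -1 = 5
Det delta = entry_delta * cofactor = 5 * -4 = -20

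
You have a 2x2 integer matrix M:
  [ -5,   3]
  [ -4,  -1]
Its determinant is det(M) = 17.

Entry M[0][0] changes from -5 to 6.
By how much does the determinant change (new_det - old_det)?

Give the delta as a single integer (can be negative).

Answer: -11

Derivation:
Cofactor C_00 = -1
Entry delta = 6 - -5 = 11
Det delta = entry_delta * cofactor = 11 * -1 = -11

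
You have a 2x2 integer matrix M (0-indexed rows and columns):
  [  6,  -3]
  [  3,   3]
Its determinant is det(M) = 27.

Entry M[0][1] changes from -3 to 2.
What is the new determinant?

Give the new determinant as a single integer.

Answer: 12

Derivation:
det is linear in row 0: changing M[0][1] by delta changes det by delta * cofactor(0,1).
Cofactor C_01 = (-1)^(0+1) * minor(0,1) = -3
Entry delta = 2 - -3 = 5
Det delta = 5 * -3 = -15
New det = 27 + -15 = 12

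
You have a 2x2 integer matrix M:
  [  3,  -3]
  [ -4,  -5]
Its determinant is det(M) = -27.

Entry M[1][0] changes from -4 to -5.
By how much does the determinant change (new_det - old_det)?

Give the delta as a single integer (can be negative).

Answer: -3

Derivation:
Cofactor C_10 = 3
Entry delta = -5 - -4 = -1
Det delta = entry_delta * cofactor = -1 * 3 = -3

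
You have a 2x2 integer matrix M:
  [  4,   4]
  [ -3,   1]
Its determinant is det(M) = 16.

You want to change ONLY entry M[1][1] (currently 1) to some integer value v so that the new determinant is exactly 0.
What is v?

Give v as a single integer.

det is linear in entry M[1][1]: det = old_det + (v - 1) * C_11
Cofactor C_11 = 4
Want det = 0: 16 + (v - 1) * 4 = 0
  (v - 1) = -16 / 4 = -4
  v = 1 + (-4) = -3

Answer: -3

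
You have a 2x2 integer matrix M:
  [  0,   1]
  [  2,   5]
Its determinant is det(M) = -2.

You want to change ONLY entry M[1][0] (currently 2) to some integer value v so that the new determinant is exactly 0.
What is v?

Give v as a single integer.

det is linear in entry M[1][0]: det = old_det + (v - 2) * C_10
Cofactor C_10 = -1
Want det = 0: -2 + (v - 2) * -1 = 0
  (v - 2) = 2 / -1 = -2
  v = 2 + (-2) = 0

Answer: 0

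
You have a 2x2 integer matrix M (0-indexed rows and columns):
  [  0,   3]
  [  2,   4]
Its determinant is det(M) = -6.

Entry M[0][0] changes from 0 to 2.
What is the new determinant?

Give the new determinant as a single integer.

det is linear in row 0: changing M[0][0] by delta changes det by delta * cofactor(0,0).
Cofactor C_00 = (-1)^(0+0) * minor(0,0) = 4
Entry delta = 2 - 0 = 2
Det delta = 2 * 4 = 8
New det = -6 + 8 = 2

Answer: 2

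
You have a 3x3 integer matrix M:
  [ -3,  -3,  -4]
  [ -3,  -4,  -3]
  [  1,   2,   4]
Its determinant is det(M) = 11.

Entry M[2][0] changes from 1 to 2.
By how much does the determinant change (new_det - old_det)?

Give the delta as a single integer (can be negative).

Answer: -7

Derivation:
Cofactor C_20 = -7
Entry delta = 2 - 1 = 1
Det delta = entry_delta * cofactor = 1 * -7 = -7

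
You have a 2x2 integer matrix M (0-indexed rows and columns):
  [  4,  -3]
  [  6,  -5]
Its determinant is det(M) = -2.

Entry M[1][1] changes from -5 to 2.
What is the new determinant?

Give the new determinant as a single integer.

Answer: 26

Derivation:
det is linear in row 1: changing M[1][1] by delta changes det by delta * cofactor(1,1).
Cofactor C_11 = (-1)^(1+1) * minor(1,1) = 4
Entry delta = 2 - -5 = 7
Det delta = 7 * 4 = 28
New det = -2 + 28 = 26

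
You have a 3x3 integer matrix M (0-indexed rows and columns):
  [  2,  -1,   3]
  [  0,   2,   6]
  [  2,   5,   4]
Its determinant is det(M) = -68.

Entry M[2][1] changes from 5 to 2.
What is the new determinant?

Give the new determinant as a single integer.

det is linear in row 2: changing M[2][1] by delta changes det by delta * cofactor(2,1).
Cofactor C_21 = (-1)^(2+1) * minor(2,1) = -12
Entry delta = 2 - 5 = -3
Det delta = -3 * -12 = 36
New det = -68 + 36 = -32

Answer: -32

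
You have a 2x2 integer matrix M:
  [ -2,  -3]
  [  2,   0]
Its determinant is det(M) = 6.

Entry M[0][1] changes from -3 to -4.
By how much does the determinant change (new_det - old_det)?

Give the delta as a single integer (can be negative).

Cofactor C_01 = -2
Entry delta = -4 - -3 = -1
Det delta = entry_delta * cofactor = -1 * -2 = 2

Answer: 2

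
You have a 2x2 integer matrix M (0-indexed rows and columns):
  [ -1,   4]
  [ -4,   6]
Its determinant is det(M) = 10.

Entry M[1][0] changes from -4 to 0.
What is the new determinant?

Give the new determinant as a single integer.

Answer: -6

Derivation:
det is linear in row 1: changing M[1][0] by delta changes det by delta * cofactor(1,0).
Cofactor C_10 = (-1)^(1+0) * minor(1,0) = -4
Entry delta = 0 - -4 = 4
Det delta = 4 * -4 = -16
New det = 10 + -16 = -6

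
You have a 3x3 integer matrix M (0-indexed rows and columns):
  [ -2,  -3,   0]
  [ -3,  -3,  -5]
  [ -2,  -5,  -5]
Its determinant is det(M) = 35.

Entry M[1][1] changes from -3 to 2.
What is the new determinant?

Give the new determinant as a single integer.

det is linear in row 1: changing M[1][1] by delta changes det by delta * cofactor(1,1).
Cofactor C_11 = (-1)^(1+1) * minor(1,1) = 10
Entry delta = 2 - -3 = 5
Det delta = 5 * 10 = 50
New det = 35 + 50 = 85

Answer: 85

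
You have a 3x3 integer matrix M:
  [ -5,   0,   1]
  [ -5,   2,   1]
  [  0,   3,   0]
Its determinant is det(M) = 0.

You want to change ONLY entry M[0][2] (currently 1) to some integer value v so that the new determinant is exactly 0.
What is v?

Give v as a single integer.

det is linear in entry M[0][2]: det = old_det + (v - 1) * C_02
Cofactor C_02 = -15
Want det = 0: 0 + (v - 1) * -15 = 0
  (v - 1) = 0 / -15 = 0
  v = 1 + (0) = 1

Answer: 1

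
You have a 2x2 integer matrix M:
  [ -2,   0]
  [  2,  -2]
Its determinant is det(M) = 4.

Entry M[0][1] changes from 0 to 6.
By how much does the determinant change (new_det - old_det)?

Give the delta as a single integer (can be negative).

Answer: -12

Derivation:
Cofactor C_01 = -2
Entry delta = 6 - 0 = 6
Det delta = entry_delta * cofactor = 6 * -2 = -12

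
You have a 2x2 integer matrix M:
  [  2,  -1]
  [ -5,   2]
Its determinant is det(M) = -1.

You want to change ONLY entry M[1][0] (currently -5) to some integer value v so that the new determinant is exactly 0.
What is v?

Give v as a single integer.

Answer: -4

Derivation:
det is linear in entry M[1][0]: det = old_det + (v - -5) * C_10
Cofactor C_10 = 1
Want det = 0: -1 + (v - -5) * 1 = 0
  (v - -5) = 1 / 1 = 1
  v = -5 + (1) = -4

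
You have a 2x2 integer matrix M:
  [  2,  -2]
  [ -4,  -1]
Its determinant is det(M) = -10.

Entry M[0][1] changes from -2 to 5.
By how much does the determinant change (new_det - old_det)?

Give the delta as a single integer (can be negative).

Answer: 28

Derivation:
Cofactor C_01 = 4
Entry delta = 5 - -2 = 7
Det delta = entry_delta * cofactor = 7 * 4 = 28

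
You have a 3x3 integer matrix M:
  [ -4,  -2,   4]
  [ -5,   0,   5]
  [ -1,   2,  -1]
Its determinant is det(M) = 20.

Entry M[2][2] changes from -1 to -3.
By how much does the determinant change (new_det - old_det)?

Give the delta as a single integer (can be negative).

Answer: 20

Derivation:
Cofactor C_22 = -10
Entry delta = -3 - -1 = -2
Det delta = entry_delta * cofactor = -2 * -10 = 20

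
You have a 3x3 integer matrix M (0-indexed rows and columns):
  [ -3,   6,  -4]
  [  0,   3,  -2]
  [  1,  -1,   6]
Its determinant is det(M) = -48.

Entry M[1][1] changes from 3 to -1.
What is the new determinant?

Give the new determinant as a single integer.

det is linear in row 1: changing M[1][1] by delta changes det by delta * cofactor(1,1).
Cofactor C_11 = (-1)^(1+1) * minor(1,1) = -14
Entry delta = -1 - 3 = -4
Det delta = -4 * -14 = 56
New det = -48 + 56 = 8

Answer: 8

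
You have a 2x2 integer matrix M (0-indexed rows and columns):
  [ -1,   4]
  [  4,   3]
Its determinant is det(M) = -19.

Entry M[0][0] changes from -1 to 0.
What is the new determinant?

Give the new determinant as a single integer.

det is linear in row 0: changing M[0][0] by delta changes det by delta * cofactor(0,0).
Cofactor C_00 = (-1)^(0+0) * minor(0,0) = 3
Entry delta = 0 - -1 = 1
Det delta = 1 * 3 = 3
New det = -19 + 3 = -16

Answer: -16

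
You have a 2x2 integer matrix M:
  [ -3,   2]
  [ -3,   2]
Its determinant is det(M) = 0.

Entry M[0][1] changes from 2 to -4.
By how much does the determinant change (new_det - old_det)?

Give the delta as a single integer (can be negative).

Cofactor C_01 = 3
Entry delta = -4 - 2 = -6
Det delta = entry_delta * cofactor = -6 * 3 = -18

Answer: -18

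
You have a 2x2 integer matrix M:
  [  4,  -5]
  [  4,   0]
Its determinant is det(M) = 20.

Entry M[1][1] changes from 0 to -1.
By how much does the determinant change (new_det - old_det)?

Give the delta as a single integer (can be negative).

Answer: -4

Derivation:
Cofactor C_11 = 4
Entry delta = -1 - 0 = -1
Det delta = entry_delta * cofactor = -1 * 4 = -4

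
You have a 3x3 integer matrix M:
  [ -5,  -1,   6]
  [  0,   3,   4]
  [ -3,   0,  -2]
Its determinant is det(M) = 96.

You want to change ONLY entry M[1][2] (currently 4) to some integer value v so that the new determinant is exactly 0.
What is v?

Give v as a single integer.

Answer: -28

Derivation:
det is linear in entry M[1][2]: det = old_det + (v - 4) * C_12
Cofactor C_12 = 3
Want det = 0: 96 + (v - 4) * 3 = 0
  (v - 4) = -96 / 3 = -32
  v = 4 + (-32) = -28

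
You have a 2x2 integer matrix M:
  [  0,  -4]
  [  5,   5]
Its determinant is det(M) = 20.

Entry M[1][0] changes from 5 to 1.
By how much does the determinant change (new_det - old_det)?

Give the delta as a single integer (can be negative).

Answer: -16

Derivation:
Cofactor C_10 = 4
Entry delta = 1 - 5 = -4
Det delta = entry_delta * cofactor = -4 * 4 = -16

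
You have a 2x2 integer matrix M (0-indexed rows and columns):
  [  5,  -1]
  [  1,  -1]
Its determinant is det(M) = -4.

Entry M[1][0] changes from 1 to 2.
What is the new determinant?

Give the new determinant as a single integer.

Answer: -3

Derivation:
det is linear in row 1: changing M[1][0] by delta changes det by delta * cofactor(1,0).
Cofactor C_10 = (-1)^(1+0) * minor(1,0) = 1
Entry delta = 2 - 1 = 1
Det delta = 1 * 1 = 1
New det = -4 + 1 = -3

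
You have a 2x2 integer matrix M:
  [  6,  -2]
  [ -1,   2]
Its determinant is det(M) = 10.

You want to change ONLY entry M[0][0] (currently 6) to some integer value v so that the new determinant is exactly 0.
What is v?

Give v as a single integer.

Answer: 1

Derivation:
det is linear in entry M[0][0]: det = old_det + (v - 6) * C_00
Cofactor C_00 = 2
Want det = 0: 10 + (v - 6) * 2 = 0
  (v - 6) = -10 / 2 = -5
  v = 6 + (-5) = 1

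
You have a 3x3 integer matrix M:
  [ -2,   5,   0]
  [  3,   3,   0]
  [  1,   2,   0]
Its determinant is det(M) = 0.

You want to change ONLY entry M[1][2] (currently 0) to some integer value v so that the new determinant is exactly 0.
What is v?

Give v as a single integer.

det is linear in entry M[1][2]: det = old_det + (v - 0) * C_12
Cofactor C_12 = 9
Want det = 0: 0 + (v - 0) * 9 = 0
  (v - 0) = 0 / 9 = 0
  v = 0 + (0) = 0

Answer: 0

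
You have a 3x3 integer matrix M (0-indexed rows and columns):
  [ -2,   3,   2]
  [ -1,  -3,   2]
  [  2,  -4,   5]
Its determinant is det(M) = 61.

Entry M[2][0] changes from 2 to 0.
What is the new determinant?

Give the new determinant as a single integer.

det is linear in row 2: changing M[2][0] by delta changes det by delta * cofactor(2,0).
Cofactor C_20 = (-1)^(2+0) * minor(2,0) = 12
Entry delta = 0 - 2 = -2
Det delta = -2 * 12 = -24
New det = 61 + -24 = 37

Answer: 37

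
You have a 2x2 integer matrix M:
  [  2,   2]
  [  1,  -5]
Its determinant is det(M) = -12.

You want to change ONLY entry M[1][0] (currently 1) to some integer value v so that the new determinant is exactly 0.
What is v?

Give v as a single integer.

det is linear in entry M[1][0]: det = old_det + (v - 1) * C_10
Cofactor C_10 = -2
Want det = 0: -12 + (v - 1) * -2 = 0
  (v - 1) = 12 / -2 = -6
  v = 1 + (-6) = -5

Answer: -5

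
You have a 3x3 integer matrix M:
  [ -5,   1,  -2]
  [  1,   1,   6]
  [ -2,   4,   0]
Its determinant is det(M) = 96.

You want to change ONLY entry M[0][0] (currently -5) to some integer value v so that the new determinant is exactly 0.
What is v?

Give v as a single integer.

det is linear in entry M[0][0]: det = old_det + (v - -5) * C_00
Cofactor C_00 = -24
Want det = 0: 96 + (v - -5) * -24 = 0
  (v - -5) = -96 / -24 = 4
  v = -5 + (4) = -1

Answer: -1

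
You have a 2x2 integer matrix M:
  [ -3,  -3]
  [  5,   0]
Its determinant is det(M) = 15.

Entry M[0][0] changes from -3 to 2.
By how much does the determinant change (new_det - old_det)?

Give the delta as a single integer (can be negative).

Answer: 0

Derivation:
Cofactor C_00 = 0
Entry delta = 2 - -3 = 5
Det delta = entry_delta * cofactor = 5 * 0 = 0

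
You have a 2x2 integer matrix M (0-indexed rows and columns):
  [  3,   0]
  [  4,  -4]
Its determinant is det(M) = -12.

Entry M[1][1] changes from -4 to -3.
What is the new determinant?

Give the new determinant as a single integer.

det is linear in row 1: changing M[1][1] by delta changes det by delta * cofactor(1,1).
Cofactor C_11 = (-1)^(1+1) * minor(1,1) = 3
Entry delta = -3 - -4 = 1
Det delta = 1 * 3 = 3
New det = -12 + 3 = -9

Answer: -9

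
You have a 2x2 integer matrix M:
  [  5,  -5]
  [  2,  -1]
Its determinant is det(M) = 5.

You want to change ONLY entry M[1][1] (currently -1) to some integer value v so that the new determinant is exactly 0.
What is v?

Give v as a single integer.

Answer: -2

Derivation:
det is linear in entry M[1][1]: det = old_det + (v - -1) * C_11
Cofactor C_11 = 5
Want det = 0: 5 + (v - -1) * 5 = 0
  (v - -1) = -5 / 5 = -1
  v = -1 + (-1) = -2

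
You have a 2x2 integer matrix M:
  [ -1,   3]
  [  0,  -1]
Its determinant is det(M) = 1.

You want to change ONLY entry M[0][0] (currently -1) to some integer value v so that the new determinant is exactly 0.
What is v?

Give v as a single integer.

det is linear in entry M[0][0]: det = old_det + (v - -1) * C_00
Cofactor C_00 = -1
Want det = 0: 1 + (v - -1) * -1 = 0
  (v - -1) = -1 / -1 = 1
  v = -1 + (1) = 0

Answer: 0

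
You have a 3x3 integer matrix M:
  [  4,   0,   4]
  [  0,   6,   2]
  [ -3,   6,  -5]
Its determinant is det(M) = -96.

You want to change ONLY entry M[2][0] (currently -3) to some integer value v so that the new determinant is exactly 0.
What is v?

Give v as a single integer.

Answer: -7

Derivation:
det is linear in entry M[2][0]: det = old_det + (v - -3) * C_20
Cofactor C_20 = -24
Want det = 0: -96 + (v - -3) * -24 = 0
  (v - -3) = 96 / -24 = -4
  v = -3 + (-4) = -7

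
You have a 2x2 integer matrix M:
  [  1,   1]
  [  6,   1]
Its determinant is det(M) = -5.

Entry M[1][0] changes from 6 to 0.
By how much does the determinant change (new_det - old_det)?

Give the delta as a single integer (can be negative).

Answer: 6

Derivation:
Cofactor C_10 = -1
Entry delta = 0 - 6 = -6
Det delta = entry_delta * cofactor = -6 * -1 = 6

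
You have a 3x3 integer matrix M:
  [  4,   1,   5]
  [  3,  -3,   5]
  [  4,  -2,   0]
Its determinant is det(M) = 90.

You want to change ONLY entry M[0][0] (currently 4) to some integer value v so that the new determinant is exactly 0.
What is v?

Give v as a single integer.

det is linear in entry M[0][0]: det = old_det + (v - 4) * C_00
Cofactor C_00 = 10
Want det = 0: 90 + (v - 4) * 10 = 0
  (v - 4) = -90 / 10 = -9
  v = 4 + (-9) = -5

Answer: -5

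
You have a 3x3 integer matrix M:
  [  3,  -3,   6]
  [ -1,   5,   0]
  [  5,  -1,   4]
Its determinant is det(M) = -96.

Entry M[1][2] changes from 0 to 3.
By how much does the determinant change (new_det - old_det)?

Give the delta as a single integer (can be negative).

Cofactor C_12 = -12
Entry delta = 3 - 0 = 3
Det delta = entry_delta * cofactor = 3 * -12 = -36

Answer: -36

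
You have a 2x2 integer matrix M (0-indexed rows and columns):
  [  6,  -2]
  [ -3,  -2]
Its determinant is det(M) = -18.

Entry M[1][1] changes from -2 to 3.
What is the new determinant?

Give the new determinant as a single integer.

det is linear in row 1: changing M[1][1] by delta changes det by delta * cofactor(1,1).
Cofactor C_11 = (-1)^(1+1) * minor(1,1) = 6
Entry delta = 3 - -2 = 5
Det delta = 5 * 6 = 30
New det = -18 + 30 = 12

Answer: 12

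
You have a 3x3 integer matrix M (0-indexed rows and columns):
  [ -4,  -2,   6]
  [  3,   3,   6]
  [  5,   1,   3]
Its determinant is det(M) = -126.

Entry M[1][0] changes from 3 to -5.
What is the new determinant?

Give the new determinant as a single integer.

det is linear in row 1: changing M[1][0] by delta changes det by delta * cofactor(1,0).
Cofactor C_10 = (-1)^(1+0) * minor(1,0) = 12
Entry delta = -5 - 3 = -8
Det delta = -8 * 12 = -96
New det = -126 + -96 = -222

Answer: -222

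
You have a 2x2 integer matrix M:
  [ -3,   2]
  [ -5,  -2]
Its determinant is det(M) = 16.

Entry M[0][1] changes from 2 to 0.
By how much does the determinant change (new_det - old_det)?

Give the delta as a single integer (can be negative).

Cofactor C_01 = 5
Entry delta = 0 - 2 = -2
Det delta = entry_delta * cofactor = -2 * 5 = -10

Answer: -10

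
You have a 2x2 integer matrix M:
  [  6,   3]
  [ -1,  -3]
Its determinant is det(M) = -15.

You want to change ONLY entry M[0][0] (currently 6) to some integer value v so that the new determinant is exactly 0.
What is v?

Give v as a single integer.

Answer: 1

Derivation:
det is linear in entry M[0][0]: det = old_det + (v - 6) * C_00
Cofactor C_00 = -3
Want det = 0: -15 + (v - 6) * -3 = 0
  (v - 6) = 15 / -3 = -5
  v = 6 + (-5) = 1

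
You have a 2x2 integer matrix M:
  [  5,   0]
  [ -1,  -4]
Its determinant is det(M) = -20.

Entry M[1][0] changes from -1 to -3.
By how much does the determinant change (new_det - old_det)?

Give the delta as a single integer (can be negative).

Cofactor C_10 = 0
Entry delta = -3 - -1 = -2
Det delta = entry_delta * cofactor = -2 * 0 = 0

Answer: 0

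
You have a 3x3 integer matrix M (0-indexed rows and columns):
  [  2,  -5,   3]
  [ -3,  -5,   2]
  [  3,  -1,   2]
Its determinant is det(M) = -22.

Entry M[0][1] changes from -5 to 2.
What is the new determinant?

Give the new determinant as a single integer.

det is linear in row 0: changing M[0][1] by delta changes det by delta * cofactor(0,1).
Cofactor C_01 = (-1)^(0+1) * minor(0,1) = 12
Entry delta = 2 - -5 = 7
Det delta = 7 * 12 = 84
New det = -22 + 84 = 62

Answer: 62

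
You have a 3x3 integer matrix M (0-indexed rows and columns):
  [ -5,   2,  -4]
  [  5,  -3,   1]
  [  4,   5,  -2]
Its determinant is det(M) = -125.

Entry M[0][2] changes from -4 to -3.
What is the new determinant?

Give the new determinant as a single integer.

det is linear in row 0: changing M[0][2] by delta changes det by delta * cofactor(0,2).
Cofactor C_02 = (-1)^(0+2) * minor(0,2) = 37
Entry delta = -3 - -4 = 1
Det delta = 1 * 37 = 37
New det = -125 + 37 = -88

Answer: -88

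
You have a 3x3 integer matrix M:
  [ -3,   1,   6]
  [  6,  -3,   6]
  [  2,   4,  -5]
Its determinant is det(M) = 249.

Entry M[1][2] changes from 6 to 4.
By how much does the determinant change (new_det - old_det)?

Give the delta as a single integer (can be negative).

Answer: -28

Derivation:
Cofactor C_12 = 14
Entry delta = 4 - 6 = -2
Det delta = entry_delta * cofactor = -2 * 14 = -28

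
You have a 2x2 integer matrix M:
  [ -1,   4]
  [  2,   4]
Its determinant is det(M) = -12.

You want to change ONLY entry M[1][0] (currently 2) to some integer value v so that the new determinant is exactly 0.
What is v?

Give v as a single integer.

det is linear in entry M[1][0]: det = old_det + (v - 2) * C_10
Cofactor C_10 = -4
Want det = 0: -12 + (v - 2) * -4 = 0
  (v - 2) = 12 / -4 = -3
  v = 2 + (-3) = -1

Answer: -1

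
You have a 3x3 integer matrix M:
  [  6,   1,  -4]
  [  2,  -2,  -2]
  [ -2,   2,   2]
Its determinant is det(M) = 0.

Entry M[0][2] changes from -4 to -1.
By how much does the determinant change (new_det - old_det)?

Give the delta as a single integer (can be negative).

Cofactor C_02 = 0
Entry delta = -1 - -4 = 3
Det delta = entry_delta * cofactor = 3 * 0 = 0

Answer: 0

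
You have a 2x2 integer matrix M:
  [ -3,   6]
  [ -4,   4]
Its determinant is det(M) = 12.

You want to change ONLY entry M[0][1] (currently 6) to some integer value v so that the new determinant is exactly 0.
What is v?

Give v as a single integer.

Answer: 3

Derivation:
det is linear in entry M[0][1]: det = old_det + (v - 6) * C_01
Cofactor C_01 = 4
Want det = 0: 12 + (v - 6) * 4 = 0
  (v - 6) = -12 / 4 = -3
  v = 6 + (-3) = 3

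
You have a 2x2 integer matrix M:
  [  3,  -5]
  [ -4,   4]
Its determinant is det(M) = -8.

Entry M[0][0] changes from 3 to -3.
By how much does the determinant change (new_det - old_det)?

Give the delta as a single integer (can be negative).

Answer: -24

Derivation:
Cofactor C_00 = 4
Entry delta = -3 - 3 = -6
Det delta = entry_delta * cofactor = -6 * 4 = -24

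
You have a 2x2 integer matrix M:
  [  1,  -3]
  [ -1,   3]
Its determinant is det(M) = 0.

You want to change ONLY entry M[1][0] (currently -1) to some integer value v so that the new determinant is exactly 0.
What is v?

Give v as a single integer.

Answer: -1

Derivation:
det is linear in entry M[1][0]: det = old_det + (v - -1) * C_10
Cofactor C_10 = 3
Want det = 0: 0 + (v - -1) * 3 = 0
  (v - -1) = 0 / 3 = 0
  v = -1 + (0) = -1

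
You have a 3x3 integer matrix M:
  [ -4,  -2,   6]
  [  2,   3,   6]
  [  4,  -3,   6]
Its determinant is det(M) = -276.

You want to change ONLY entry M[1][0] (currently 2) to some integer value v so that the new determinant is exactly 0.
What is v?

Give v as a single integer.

Answer: -44

Derivation:
det is linear in entry M[1][0]: det = old_det + (v - 2) * C_10
Cofactor C_10 = -6
Want det = 0: -276 + (v - 2) * -6 = 0
  (v - 2) = 276 / -6 = -46
  v = 2 + (-46) = -44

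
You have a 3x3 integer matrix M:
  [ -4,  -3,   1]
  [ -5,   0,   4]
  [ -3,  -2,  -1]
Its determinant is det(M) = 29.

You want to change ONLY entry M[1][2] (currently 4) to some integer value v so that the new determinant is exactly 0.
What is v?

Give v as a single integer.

Answer: -25

Derivation:
det is linear in entry M[1][2]: det = old_det + (v - 4) * C_12
Cofactor C_12 = 1
Want det = 0: 29 + (v - 4) * 1 = 0
  (v - 4) = -29 / 1 = -29
  v = 4 + (-29) = -25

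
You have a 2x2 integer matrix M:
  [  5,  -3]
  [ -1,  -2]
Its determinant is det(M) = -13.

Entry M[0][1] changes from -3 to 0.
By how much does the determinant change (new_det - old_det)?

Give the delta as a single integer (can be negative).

Answer: 3

Derivation:
Cofactor C_01 = 1
Entry delta = 0 - -3 = 3
Det delta = entry_delta * cofactor = 3 * 1 = 3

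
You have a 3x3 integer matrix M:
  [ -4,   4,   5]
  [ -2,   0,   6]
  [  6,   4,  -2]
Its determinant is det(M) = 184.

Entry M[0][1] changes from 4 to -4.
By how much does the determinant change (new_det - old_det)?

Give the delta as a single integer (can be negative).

Answer: -256

Derivation:
Cofactor C_01 = 32
Entry delta = -4 - 4 = -8
Det delta = entry_delta * cofactor = -8 * 32 = -256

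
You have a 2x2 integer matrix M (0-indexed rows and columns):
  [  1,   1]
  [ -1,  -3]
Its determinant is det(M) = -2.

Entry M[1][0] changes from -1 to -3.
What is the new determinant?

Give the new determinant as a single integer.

Answer: 0

Derivation:
det is linear in row 1: changing M[1][0] by delta changes det by delta * cofactor(1,0).
Cofactor C_10 = (-1)^(1+0) * minor(1,0) = -1
Entry delta = -3 - -1 = -2
Det delta = -2 * -1 = 2
New det = -2 + 2 = 0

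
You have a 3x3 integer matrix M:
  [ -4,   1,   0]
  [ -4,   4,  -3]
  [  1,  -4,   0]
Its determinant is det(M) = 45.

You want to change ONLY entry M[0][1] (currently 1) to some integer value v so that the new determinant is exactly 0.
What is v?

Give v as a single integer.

det is linear in entry M[0][1]: det = old_det + (v - 1) * C_01
Cofactor C_01 = -3
Want det = 0: 45 + (v - 1) * -3 = 0
  (v - 1) = -45 / -3 = 15
  v = 1 + (15) = 16

Answer: 16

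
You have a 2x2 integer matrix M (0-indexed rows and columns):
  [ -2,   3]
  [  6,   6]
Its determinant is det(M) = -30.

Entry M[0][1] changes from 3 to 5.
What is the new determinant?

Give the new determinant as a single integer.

Answer: -42

Derivation:
det is linear in row 0: changing M[0][1] by delta changes det by delta * cofactor(0,1).
Cofactor C_01 = (-1)^(0+1) * minor(0,1) = -6
Entry delta = 5 - 3 = 2
Det delta = 2 * -6 = -12
New det = -30 + -12 = -42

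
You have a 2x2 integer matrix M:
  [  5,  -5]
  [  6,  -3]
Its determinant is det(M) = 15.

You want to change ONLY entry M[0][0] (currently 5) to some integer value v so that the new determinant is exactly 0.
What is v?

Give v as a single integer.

det is linear in entry M[0][0]: det = old_det + (v - 5) * C_00
Cofactor C_00 = -3
Want det = 0: 15 + (v - 5) * -3 = 0
  (v - 5) = -15 / -3 = 5
  v = 5 + (5) = 10

Answer: 10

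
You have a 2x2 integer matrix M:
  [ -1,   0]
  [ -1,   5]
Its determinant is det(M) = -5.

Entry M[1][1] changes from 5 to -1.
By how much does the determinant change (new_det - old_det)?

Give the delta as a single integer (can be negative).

Answer: 6

Derivation:
Cofactor C_11 = -1
Entry delta = -1 - 5 = -6
Det delta = entry_delta * cofactor = -6 * -1 = 6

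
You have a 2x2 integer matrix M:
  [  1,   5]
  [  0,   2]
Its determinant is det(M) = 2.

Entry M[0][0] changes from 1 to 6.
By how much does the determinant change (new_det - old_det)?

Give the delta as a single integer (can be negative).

Cofactor C_00 = 2
Entry delta = 6 - 1 = 5
Det delta = entry_delta * cofactor = 5 * 2 = 10

Answer: 10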